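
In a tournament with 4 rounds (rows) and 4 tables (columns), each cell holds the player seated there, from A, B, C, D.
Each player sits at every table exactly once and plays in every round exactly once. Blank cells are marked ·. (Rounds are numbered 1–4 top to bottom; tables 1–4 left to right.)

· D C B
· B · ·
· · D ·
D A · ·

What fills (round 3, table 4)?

A

Round 1, table 1: round 1 has {B, C, D} and table 1 has {D}, leaving only A.
Round 2, table 1: round 2 has {B} and table 1 has {A, D}, leaving only C.
Round 2, table 3: round 2 has {B, C} and table 3 has {C, D}, leaving only A.
Round 2, table 4: round 2 has {A, B, C} and table 4 has {B}, leaving only D.
Round 3, table 1: round 3 has {D} and table 1 has {A, C, D}, leaving only B.
Round 3, table 2: round 3 has {B, D} and table 2 has {A, B, D}, leaving only C.
Round 3 already has {B, C, D} and table 4 already has {B, D}, so round 3, table 4 must be A.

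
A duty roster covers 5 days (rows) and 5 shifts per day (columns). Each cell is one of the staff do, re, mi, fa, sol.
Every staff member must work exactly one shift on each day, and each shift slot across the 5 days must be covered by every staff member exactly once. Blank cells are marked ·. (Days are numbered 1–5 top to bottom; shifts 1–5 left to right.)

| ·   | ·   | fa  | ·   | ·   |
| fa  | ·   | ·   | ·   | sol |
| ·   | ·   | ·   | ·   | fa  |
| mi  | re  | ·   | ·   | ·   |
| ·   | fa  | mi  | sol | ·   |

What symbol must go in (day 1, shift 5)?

Day 4, shift 5: day 4 has {re, mi} and shift 5 has {fa, sol}, leaving only do.
Day 4, shift 3: day 4 has {do, re, mi} and shift 3 has {mi, fa}, leaving only sol.
Day 4, shift 4: day 4 has {do, re, mi, sol} and shift 4 has {sol}, leaving only fa.
Day 5, shift 5: day 5 has {mi, fa, sol} and shift 5 has {do, fa, sol}, leaving only re.
Day 1 already has {fa} and shift 5 already has {do, re, fa, sol}, so day 1, shift 5 must be mi.

mi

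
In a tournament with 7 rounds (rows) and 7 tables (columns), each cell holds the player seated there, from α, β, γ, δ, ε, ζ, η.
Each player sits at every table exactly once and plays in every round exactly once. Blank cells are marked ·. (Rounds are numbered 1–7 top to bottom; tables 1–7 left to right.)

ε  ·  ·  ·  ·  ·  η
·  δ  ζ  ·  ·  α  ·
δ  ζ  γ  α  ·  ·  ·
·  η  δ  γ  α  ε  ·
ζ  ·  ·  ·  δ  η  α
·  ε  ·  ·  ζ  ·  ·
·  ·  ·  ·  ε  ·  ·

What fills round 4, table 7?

Round 3, table 6: round 3 has {α, γ, δ, ζ} and table 6 has {α, ε, η}, leaving only β.
Round 3, table 5: round 3 has {α, β, γ, δ, ζ} and table 5 has {α, δ, ε, ζ}, leaving only η.
Round 3, table 7: round 3 has {α, β, γ, δ, ζ, η} and table 7 has {α, η}, leaving only ε.
Round 4, table 1: round 4 has {α, γ, δ, ε, η} and table 1 has {δ, ε, ζ}, leaving only β.
Round 4 already has {α, β, γ, δ, ε, η} and table 7 already has {α, ε, η}, so round 4, table 7 must be ζ.

ζ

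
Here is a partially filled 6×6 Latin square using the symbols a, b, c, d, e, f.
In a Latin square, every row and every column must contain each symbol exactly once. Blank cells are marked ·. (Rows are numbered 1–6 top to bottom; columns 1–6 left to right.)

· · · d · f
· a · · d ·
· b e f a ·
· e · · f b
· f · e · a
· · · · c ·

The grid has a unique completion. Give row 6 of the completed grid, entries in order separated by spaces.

Row 6, column 2: row 6 has {c} and column 2 has {a, b, e, f}, leaving only d.
Row 6, column 6: row 6 has {c, d} and column 6 has {a, b, f}, leaving only e.
Row 1, column 2: row 1 has {d, f} and column 2 has {a, b, d, e, f}, leaving only c.
Row 2, column 6: row 2 has {a, d} and column 6 has {a, b, e, f}, leaving only c.
Row 2, column 4: row 2 has {a, c, d} and column 4 has {d, e, f}, leaving only b.
Row 6, column 4: row 6 has {c, d, e} and column 4 has {b, d, e, f}, leaving only a.
Row 2, column 3: row 2 has {a, b, c, d} and column 3 has {e}, leaving only f.
Row 6, column 3: row 6 has {a, c, d, e} and column 3 has {e, f}, leaving only b.
Row 6, column 1: row 6 has {a, b, c, d, e} and column 1 has {}, leaving only f.
So row 6 reads: f d b a c e.

f d b a c e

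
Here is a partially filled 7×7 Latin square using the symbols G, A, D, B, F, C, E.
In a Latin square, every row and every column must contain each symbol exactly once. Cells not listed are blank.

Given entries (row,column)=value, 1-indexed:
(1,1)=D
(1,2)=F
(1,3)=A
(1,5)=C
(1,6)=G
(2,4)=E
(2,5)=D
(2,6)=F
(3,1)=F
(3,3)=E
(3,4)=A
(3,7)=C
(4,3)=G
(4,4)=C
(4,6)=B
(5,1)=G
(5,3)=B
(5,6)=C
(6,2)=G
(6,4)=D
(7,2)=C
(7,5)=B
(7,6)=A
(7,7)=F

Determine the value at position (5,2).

Row 1, column 4: row 1 has {G, A, D, F, C} and column 4 has {A, D, C, E}, leaving only B.
Row 1, column 7: row 1 has {G, A, D, B, F, C} and column 7 has {F, C}, leaving only E.
Row 2, column 3: row 2 has {D, F, E} and column 3 has {G, A, B, E}, leaving only C.
Row 3, column 5: row 3 has {A, F, C, E} and column 5 has {D, B, C}, leaving only G.
Row 3, column 6: row 3 has {G, A, F, C, E} and column 6 has {G, A, B, F, C}, leaving only D.
Row 3, column 2: row 3 has {G, A, D, F, C, E} and column 2 has {G, F, C}, leaving only B.
Row 2, column 2: row 2 has {D, F, C, E} and column 2 has {G, B, F, C}, leaving only A.
Row 2, column 1: row 2 has {A, D, F, C, E} and column 1 has {G, D, F}, leaving only B.
Row 2, column 7: row 2 has {A, D, B, F, C, E} and column 7 has {F, C, E}, leaving only G.
Row 5, column 4: row 5 has {G, B, C} and column 4 has {A, D, B, C, E}, leaving only F.
Row 6, column 3: row 6 has {G, D} and column 3 has {G, A, B, C, E}, leaving only F.
Row 6, column 6: row 6 has {G, D, F} and column 6 has {G, A, D, B, F, C}, leaving only E.
Row 6, column 5: row 6 has {G, D, F, E} and column 5 has {G, D, B, C}, leaving only A.
Row 5, column 5: row 5 has {G, B, F, C} and column 5 has {G, A, D, B, C}, leaving only E.
Row 5 already has {G, B, F, C, E} and column 2 already has {G, A, B, F, C}, so row 5, column 2 must be D.

D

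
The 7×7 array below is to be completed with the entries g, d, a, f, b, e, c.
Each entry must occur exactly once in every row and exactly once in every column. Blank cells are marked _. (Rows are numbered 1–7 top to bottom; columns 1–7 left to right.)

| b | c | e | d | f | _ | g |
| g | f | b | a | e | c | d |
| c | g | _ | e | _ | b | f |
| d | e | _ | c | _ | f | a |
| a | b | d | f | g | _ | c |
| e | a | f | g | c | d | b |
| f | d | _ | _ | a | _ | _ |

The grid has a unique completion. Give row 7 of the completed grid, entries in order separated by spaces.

f d c b a g e

Row 7, column 4: row 7 has {d, a, f} and column 4 has {g, d, a, f, e, c}, leaving only b.
Row 7, column 7: row 7 has {d, a, f, b} and column 7 has {g, d, a, f, b, c}, leaving only e.
Row 7, column 6: row 7 has {d, a, f, b, e} and column 6 has {d, f, b, c}, leaving only g.
Row 7, column 3: row 7 has {g, d, a, f, b, e} and column 3 has {d, f, b, e}, leaving only c.
So row 7 reads: f d c b a g e.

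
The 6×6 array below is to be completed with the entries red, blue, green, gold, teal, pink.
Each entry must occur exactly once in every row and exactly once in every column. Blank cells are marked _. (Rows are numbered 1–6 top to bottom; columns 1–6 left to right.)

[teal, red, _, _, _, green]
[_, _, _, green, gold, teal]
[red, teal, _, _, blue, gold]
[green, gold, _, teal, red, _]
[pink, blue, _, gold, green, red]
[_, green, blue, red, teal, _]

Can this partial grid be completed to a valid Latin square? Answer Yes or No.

No row or column among the givens repeats a symbol, and propagating forced cells runs into no contradiction.
One valid completion exists (for instance, teal red gold blue pink green / blue pink red green gold teal / red teal green pink blue gold / green gold pink teal red blue / pink blue teal gold green red / gold green blue red teal pink).

Yes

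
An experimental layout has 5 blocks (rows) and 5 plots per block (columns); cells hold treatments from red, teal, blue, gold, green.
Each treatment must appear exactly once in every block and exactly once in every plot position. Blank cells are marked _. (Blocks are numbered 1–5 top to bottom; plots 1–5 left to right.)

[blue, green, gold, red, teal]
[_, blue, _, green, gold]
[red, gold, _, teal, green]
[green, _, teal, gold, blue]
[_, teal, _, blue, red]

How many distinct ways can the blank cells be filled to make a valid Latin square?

Block 2, plot 1: eliminating its block and plot leaves {teal}.
Block 2, plot 3: eliminating its block and plot leaves {red}.
Block 3, plot 3: eliminating its block and plot leaves {blue}.
Block 4, plot 2: eliminating its block and plot leaves {red}.
Block 5, plot 1: eliminating its block and plot leaves {gold}.
Block 5, plot 3: eliminating its block and plot leaves {green}.
Only one assignment across all blanks avoids any block or plot repeat, giving 1 completion.

1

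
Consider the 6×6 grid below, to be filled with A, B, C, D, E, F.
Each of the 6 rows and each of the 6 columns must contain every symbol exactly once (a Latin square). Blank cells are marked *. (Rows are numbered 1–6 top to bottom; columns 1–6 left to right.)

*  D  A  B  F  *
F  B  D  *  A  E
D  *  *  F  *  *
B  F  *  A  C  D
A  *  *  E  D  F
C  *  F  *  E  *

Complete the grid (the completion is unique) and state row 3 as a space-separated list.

D E C F B A

Row 3, column 5: row 3 has {D, F} and column 5 has {A, C, D, E, F}, leaving only B.
Row 1, column 1: row 1 has {A, B, D, F} and column 1 has {A, B, C, D, F}, leaving only E.
Row 1, column 6: row 1 has {A, B, D, E, F} and column 6 has {D, E, F}, leaving only C.
Row 3, column 6: row 3 has {B, D, F} and column 6 has {C, D, E, F}, leaving only A.
Row 2, column 4: row 2 has {A, B, D, E, F} and column 4 has {A, B, E, F}, leaving only C.
Row 4, column 3: row 4 has {A, B, C, D, F} and column 3 has {A, D, F}, leaving only E.
Row 3, column 3: row 3 has {A, B, D, F} and column 3 has {A, D, E, F}, leaving only C.
Row 3, column 2: row 3 has {A, B, C, D, F} and column 2 has {B, D, F}, leaving only E.
So row 3 reads: D E C F B A.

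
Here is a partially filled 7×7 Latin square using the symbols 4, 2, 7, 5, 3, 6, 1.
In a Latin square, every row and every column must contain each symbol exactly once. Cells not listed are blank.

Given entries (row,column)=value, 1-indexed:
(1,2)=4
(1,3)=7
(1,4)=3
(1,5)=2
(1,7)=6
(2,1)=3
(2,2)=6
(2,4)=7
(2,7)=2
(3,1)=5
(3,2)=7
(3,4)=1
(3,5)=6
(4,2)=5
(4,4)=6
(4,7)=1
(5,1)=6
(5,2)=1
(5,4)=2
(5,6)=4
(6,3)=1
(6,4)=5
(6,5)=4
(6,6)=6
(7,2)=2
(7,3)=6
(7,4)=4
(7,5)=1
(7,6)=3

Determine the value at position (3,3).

3

Row 1, column 1: row 1 has {4, 2, 7, 3, 6} and column 1 has {5, 3, 6}, leaving only 1.
Row 1, column 6: row 1 has {4, 2, 7, 3, 6, 1} and column 6 has {4, 3, 6}, leaving only 5.
Row 2, column 5: row 2 has {2, 7, 3, 6} and column 5 has {4, 2, 6, 1}, leaving only 5.
Row 2, column 3: row 2 has {2, 7, 5, 3, 6} and column 3 has {7, 6, 1}, leaving only 4.
Row 2, column 6: row 2 has {4, 2, 7, 5, 3, 6} and column 6 has {4, 5, 3, 6}, leaving only 1.
Row 3, column 6: row 3 has {7, 5, 6, 1} and column 6 has {4, 5, 3, 6, 1}, leaving only 2.
Row 3 already has {2, 7, 5, 6, 1} and column 3 already has {4, 7, 6, 1}, so row 3, column 3 must be 3.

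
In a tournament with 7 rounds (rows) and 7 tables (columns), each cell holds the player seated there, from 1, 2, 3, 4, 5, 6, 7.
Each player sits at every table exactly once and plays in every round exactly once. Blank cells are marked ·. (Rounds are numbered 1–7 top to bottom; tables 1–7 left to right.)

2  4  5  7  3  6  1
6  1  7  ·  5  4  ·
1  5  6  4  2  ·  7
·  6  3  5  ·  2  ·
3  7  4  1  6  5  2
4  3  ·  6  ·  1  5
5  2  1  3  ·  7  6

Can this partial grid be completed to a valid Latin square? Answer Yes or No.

Yes

No round or table among the givens repeats a symbol, and propagating forced cells runs into no contradiction.
One valid completion exists (for instance, 2 4 5 7 3 6 1 / 6 1 7 2 5 4 3 / 1 5 6 4 2 3 7 / 7 6 3 5 1 2 4 / 3 7 4 1 6 5 2 / 4 3 2 6 7 1 5 / 5 2 1 3 4 7 6).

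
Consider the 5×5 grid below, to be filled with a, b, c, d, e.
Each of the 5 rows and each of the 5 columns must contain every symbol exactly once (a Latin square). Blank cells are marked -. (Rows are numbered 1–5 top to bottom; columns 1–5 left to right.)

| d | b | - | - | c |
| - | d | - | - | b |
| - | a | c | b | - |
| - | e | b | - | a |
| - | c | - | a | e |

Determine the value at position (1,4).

e

Row 1 already has {b, c, d} and column 4 already has {a, b}, so row 1, column 4 must be e.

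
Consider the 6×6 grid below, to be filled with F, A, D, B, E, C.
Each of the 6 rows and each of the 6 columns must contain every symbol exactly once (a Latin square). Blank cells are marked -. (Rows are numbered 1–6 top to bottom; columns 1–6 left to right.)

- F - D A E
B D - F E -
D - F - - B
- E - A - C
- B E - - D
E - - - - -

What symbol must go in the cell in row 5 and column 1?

A

Row 1, column 1: row 1 has {F, A, D, E} and column 1 has {D, B, E}, leaving only C.
Row 1, column 3: row 1 has {F, A, D, E, C} and column 3 has {F, E}, leaving only B.
Row 2, column 6: row 2 has {F, D, B, E} and column 6 has {D, B, E, C}, leaving only A.
Row 2, column 3: row 2 has {F, A, D, B, E} and column 3 has {F, B, E}, leaving only C.
Row 3, column 5: row 3 has {F, D, B} and column 5 has {A, E}, leaving only C.
Row 3, column 2: row 3 has {F, D, B, C} and column 2 has {F, D, B, E}, leaving only A.
Row 3, column 4: row 3 has {F, A, D, B, C} and column 4 has {F, A, D}, leaving only E.
Row 4, column 1: row 4 has {A, E, C} and column 1 has {D, B, E, C}, leaving only F.
Row 5 already has {D, B, E} and column 1 already has {F, D, B, E, C}, so row 5, column 1 must be A.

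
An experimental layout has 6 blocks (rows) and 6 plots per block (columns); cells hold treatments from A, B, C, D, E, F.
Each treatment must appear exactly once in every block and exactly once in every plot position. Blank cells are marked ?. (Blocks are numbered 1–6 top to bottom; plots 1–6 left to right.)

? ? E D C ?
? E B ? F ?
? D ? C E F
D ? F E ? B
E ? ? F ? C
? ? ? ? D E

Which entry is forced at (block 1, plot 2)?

Block 1, plot 6: block 1 has {C, D, E} and plot 6 has {B, C, E, F}, leaving only A.
Block 2, plot 4: block 2 has {B, E, F} and plot 4 has {C, D, E, F}, leaving only A.
Block 2, plot 1: block 2 has {A, B, E, F} and plot 1 has {D, E}, leaving only C.
Block 2, plot 6: block 2 has {A, B, C, E, F} and plot 6 has {A, B, C, E, F}, leaving only D.
Block 3, plot 3: block 3 has {C, D, E, F} and plot 3 has {B, E, F}, leaving only A.
Block 3, plot 1: block 3 has {A, C, D, E, F} and plot 1 has {C, D, E}, leaving only B.
Block 1, plot 1: block 1 has {A, C, D, E} and plot 1 has {B, C, D, E}, leaving only F.
Block 1 already has {A, C, D, E, F} and plot 2 already has {D, E}, so block 1, plot 2 must be B.

B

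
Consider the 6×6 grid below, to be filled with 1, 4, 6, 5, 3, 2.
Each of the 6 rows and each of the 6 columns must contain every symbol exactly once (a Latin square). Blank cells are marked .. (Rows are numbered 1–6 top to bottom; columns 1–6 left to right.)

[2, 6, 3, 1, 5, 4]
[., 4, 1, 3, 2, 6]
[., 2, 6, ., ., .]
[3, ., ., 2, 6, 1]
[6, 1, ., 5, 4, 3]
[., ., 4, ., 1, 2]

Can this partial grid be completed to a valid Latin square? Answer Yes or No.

Row 2, column 1: row 2 has {1, 4, 6, 3, 2} and column 1 has {6, 3, 2}, so it must be 5.
Now row 6, column 1: row 6 together with column 1 already contain {1, 4, 6, 5, 3, 2} — every symbol — so nothing can go there. The grid has no valid completion.

No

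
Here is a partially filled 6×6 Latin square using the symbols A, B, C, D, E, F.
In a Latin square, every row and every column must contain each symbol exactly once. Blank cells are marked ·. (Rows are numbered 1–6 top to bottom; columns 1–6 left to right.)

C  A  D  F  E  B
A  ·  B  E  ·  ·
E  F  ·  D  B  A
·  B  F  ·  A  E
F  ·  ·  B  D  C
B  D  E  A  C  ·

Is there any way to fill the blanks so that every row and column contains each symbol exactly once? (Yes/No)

Yes

No row or column among the givens repeats a symbol, and propagating forced cells runs into no contradiction.
One valid completion exists (for instance, C A D F E B / A C B E F D / E F C D B A / D B F C A E / F E A B D C / B D E A C F).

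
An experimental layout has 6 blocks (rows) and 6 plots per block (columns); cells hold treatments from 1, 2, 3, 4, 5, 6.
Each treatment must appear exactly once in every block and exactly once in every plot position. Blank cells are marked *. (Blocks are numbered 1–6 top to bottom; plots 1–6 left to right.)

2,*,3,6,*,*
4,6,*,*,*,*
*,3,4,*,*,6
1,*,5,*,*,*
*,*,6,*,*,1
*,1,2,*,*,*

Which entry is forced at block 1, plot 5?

Block 2, plot 3: block 2 has {4, 6} and plot 3 has {2, 3, 4, 5, 6}, leaving only 1.
Block 3, plot 1: block 3 has {3, 4, 6} and plot 1 has {1, 2, 4}, leaving only 5.
Block 5, plot 1: block 5 has {1, 6} and plot 1 has {1, 2, 4, 5}, leaving only 3.
Block 6, plot 1: block 6 has {1, 2} and plot 1 has {1, 2, 3, 4, 5}, leaving only 6.
Block 1, plot 5 is narrowed to {1, 4, 5}.
If it were 4, then block 1, plot 6 would be left with no valid symbol.
If it were 5, then block 1, plot 6 would be left with no valid symbol.
So block 1, plot 5 must be 1.

1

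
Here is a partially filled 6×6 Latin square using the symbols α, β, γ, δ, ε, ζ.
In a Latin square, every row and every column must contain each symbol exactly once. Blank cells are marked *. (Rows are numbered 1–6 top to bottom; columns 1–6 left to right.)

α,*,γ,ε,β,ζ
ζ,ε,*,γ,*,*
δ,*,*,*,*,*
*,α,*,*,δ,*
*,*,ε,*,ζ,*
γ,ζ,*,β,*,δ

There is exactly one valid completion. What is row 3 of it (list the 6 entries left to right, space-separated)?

Row 1, column 2: row 1 has {α, β, γ, ε, ζ} and column 2 has {α, ε, ζ}, leaving only δ.
Row 2, column 5: row 2 has {γ, ε, ζ} and column 5 has {β, δ, ζ}, leaving only α.
Row 2, column 6: row 2 has {α, γ, ε, ζ} and column 6 has {δ, ζ}, leaving only β.
Row 2, column 3: row 2 has {α, β, γ, ε, ζ} and column 3 has {γ, ε}, leaving only δ.
Row 4, column 4: row 4 has {α, δ} and column 4 has {β, γ, ε}, leaving only ζ.
Row 3, column 4: row 3 has {δ} and column 4 has {β, γ, ε, ζ}, leaving only α.
Row 4, column 3: row 4 has {α, δ, ζ} and column 3 has {γ, δ, ε}, leaving only β.
Row 3, column 3: row 3 has {α, δ} and column 3 has {β, γ, δ, ε}, leaving only ζ.
Row 4, column 1: row 4 has {α, β, δ, ζ} and column 1 has {α, γ, δ, ζ}, leaving only ε.
Row 4, column 6: row 4 has {α, β, δ, ε, ζ} and column 6 has {β, δ, ζ}, leaving only γ.
Row 3, column 6: row 3 has {α, δ, ζ} and column 6 has {β, γ, δ, ζ}, leaving only ε.
Row 3, column 5: row 3 has {α, δ, ε, ζ} and column 5 has {α, β, δ, ζ}, leaving only γ.
Row 3, column 2: row 3 has {α, γ, δ, ε, ζ} and column 2 has {α, δ, ε, ζ}, leaving only β.
So row 3 reads: δ β ζ α γ ε.

δ β ζ α γ ε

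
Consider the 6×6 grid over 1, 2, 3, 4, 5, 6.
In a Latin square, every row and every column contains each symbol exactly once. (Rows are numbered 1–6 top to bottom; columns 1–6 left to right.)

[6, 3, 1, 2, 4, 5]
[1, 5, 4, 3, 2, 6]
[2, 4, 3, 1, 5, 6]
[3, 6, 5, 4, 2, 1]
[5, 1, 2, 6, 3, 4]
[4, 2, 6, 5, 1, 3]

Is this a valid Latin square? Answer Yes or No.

Every row is a permutation, but column 5 contains 2 twice (at rows 2 and 4).

No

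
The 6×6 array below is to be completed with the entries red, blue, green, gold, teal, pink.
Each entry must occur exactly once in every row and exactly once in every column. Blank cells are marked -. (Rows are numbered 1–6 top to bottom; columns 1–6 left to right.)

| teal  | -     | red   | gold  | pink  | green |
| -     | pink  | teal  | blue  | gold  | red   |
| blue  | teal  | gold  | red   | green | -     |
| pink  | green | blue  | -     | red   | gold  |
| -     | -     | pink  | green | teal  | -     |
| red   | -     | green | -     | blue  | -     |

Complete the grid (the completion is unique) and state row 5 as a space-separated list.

Row 5, column 1: row 5 has {green, teal, pink} and column 1 has {red, blue, teal, pink}, leaving only gold.
Row 5, column 6: row 5 has {green, gold, teal, pink} and column 6 has {red, green, gold}, leaving only blue.
Row 5, column 2: row 5 has {blue, green, gold, teal, pink} and column 2 has {green, teal, pink}, leaving only red.
So row 5 reads: gold red pink green teal blue.

gold red pink green teal blue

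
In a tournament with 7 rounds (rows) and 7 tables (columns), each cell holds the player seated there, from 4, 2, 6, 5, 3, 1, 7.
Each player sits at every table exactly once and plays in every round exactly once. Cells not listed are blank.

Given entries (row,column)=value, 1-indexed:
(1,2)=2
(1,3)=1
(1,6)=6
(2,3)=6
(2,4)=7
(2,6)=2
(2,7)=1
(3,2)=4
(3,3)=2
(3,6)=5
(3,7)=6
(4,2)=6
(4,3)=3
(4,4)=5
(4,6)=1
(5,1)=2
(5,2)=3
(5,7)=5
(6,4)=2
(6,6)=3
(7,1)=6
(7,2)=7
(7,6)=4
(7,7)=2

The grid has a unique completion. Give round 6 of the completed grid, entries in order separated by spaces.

Round 2, table 2: round 2 has {2, 6, 1, 7} and table 2 has {4, 2, 6, 3, 7}, leaving only 5.
Round 6, table 2: round 6 has {2, 3} and table 2 has {4, 2, 6, 5, 3, 7}, leaving only 1.
Round 5, table 6: round 5 has {2, 5, 3} and table 6 has {4, 2, 6, 5, 3, 1}, leaving only 7.
Round 5, table 3: round 5 has {2, 5, 3, 7} and table 3 has {2, 6, 3, 1}, leaving only 4.
Round 7, table 3: round 7 has {4, 2, 6, 7} and table 3 has {4, 2, 6, 3, 1}, leaving only 5.
Round 6, table 3: round 6 has {2, 3, 1} and table 3 has {4, 2, 6, 5, 3, 1}, leaving only 7.
Round 6, table 7: round 6 has {2, 3, 1, 7} and table 7 has {2, 6, 5, 1}, leaving only 4.
Round 6, table 1: round 6 has {4, 2, 3, 1, 7} and table 1 has {2, 6}, leaving only 5.
Round 6, table 5: round 6 has {4, 2, 5, 3, 1, 7} and table 5 has {}, leaving only 6.
So round 6 reads: 5 1 7 2 6 3 4.

5 1 7 2 6 3 4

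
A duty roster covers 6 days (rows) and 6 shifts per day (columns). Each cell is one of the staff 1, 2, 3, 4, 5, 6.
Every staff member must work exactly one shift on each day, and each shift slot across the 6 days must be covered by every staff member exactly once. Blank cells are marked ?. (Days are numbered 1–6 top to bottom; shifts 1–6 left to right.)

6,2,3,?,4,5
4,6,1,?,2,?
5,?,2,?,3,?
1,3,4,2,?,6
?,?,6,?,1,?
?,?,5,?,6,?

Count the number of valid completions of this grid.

3

Day 1, shift 4: eliminating its day and shift leaves {1}.
Day 2, shift 4: eliminating its day and shift leaves {3, 5}.
Day 2, shift 6: eliminating its day and shift leaves {3}.
Day 3, shift 2: eliminating its day and shift leaves {1, 4}.
Day 3, shift 4: eliminating its day and shift leaves {1, 4, 6}.
Day 3, shift 6: eliminating its day and shift leaves {1, 4}.
Day 4, shift 5: eliminating its day and shift leaves {5}.
Day 5, shift 1: eliminating its day and shift leaves {2, 3}.
Day 5, shift 2: eliminating its day and shift leaves {4, 5}.
Day 5, shift 4: eliminating its day and shift leaves {3, 4, 5}.
Day 5, shift 6: eliminating its day and shift leaves {2, 3, 4}.
Day 6, shift 1: eliminating its day and shift leaves {2, 3}.
Day 6, shift 2: eliminating its day and shift leaves {1, 4}.
Day 6, shift 4: eliminating its day and shift leaves {1, 3, 4}.
Day 6, shift 6: eliminating its day and shift leaves {1, 2, 3, 4}.
Enumerating the assignments across these blanks that avoid any day or shift repeat gives 3 completions.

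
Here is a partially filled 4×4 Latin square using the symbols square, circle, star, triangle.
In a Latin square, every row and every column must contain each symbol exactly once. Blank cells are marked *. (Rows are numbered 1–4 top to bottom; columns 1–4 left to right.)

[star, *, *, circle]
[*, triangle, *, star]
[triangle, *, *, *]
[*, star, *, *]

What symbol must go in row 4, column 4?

triangle

Row 1, column 2: row 1 has {circle, star} and column 2 has {star, triangle}, leaving only square.
Row 1, column 3: row 1 has {square, circle, star} and column 3 has {}, leaving only triangle.
Row 3, column 2: row 3 has {triangle} and column 2 has {square, star, triangle}, leaving only circle.
Row 3, column 4: row 3 has {circle, triangle} and column 4 has {circle, star}, leaving only square.
Row 4 already has {star} and column 4 already has {square, circle, star}, so row 4, column 4 must be triangle.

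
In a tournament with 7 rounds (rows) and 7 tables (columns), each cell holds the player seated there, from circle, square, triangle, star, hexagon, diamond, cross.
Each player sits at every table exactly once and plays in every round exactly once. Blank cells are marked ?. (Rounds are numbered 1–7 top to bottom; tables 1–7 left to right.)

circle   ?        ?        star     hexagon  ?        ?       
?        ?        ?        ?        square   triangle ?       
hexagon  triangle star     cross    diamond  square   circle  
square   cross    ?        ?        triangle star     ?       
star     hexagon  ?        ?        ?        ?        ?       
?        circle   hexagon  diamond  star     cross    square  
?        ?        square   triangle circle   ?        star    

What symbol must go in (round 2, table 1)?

Round 1, table 6: round 1 has {circle, star, hexagon} and table 6 has {square, triangle, star, cross}, leaving only diamond.
Round 1, table 2: round 1 has {circle, star, hexagon, diamond} and table 2 has {circle, triangle, hexagon, cross}, leaving only square.
Round 5, table 5: round 5 has {star, hexagon} and table 5 has {circle, square, triangle, star, hexagon, diamond}, leaving only cross.
Round 5, table 6: round 5 has {star, hexagon, cross} and table 6 has {square, triangle, star, diamond, cross}, leaving only circle.
Round 5, table 4: round 5 has {circle, star, hexagon, cross} and table 4 has {triangle, star, diamond, cross}, leaving only square.
Round 6, table 1: round 6 has {circle, square, star, hexagon, diamond, cross} and table 1 has {circle, square, star, hexagon}, leaving only triangle.
Round 7, table 2: round 7 has {circle, square, triangle, star} and table 2 has {circle, square, triangle, hexagon, cross}, leaving only diamond.
Round 2, table 2: round 2 has {square, triangle} and table 2 has {circle, square, triangle, hexagon, diamond, cross}, leaving only star.
Round 7, table 1: round 7 has {circle, square, triangle, star, diamond} and table 1 has {circle, square, triangle, star, hexagon}, leaving only cross.
Round 2 already has {square, triangle, star} and table 1 already has {circle, square, triangle, star, hexagon, cross}, so round 2, table 1 must be diamond.

diamond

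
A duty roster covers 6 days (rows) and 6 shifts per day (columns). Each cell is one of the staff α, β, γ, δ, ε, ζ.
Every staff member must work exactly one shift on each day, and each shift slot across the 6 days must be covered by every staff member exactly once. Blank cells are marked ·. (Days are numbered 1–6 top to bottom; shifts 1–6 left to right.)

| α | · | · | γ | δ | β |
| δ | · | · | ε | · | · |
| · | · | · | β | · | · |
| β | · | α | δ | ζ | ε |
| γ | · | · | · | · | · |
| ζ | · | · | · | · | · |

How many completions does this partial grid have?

20

Day 1, shift 2: eliminating its day and shift leaves {ε, ζ}.
Day 1, shift 3: eliminating its day and shift leaves {ε, ζ}.
Day 2, shift 2: eliminating its day and shift leaves {α, β, γ, ζ}.
Day 2, shift 3: eliminating its day and shift leaves {β, γ, ζ}.
Day 2, shift 5: eliminating its day and shift leaves {α, β, γ}.
Day 2, shift 6: eliminating its day and shift leaves {α, γ, ζ}.
Day 3, shift 1: eliminating its day and shift leaves {ε}.
Day 3, shift 2: eliminating its day and shift leaves {α, γ, δ, ε, ζ}.
Day 3, shift 3: eliminating its day and shift leaves {γ, δ, ε, ζ}.
Day 3, shift 5: eliminating its day and shift leaves {α, γ, ε}.
Day 3, shift 6: eliminating its day and shift leaves {α, γ, δ, ζ}.
Day 4, shift 2: eliminating its day and shift leaves {γ}.
Day 5, shift 2: eliminating its day and shift leaves {α, β, δ, ε, ζ}.
Day 5, shift 3: eliminating its day and shift leaves {β, δ, ε, ζ}.
Day 5, shift 4: eliminating its day and shift leaves {α, ζ}.
Day 5, shift 5: eliminating its day and shift leaves {α, β, ε}.
Day 5, shift 6: eliminating its day and shift leaves {α, δ, ζ}.
Day 6, shift 2: eliminating its day and shift leaves {α, β, γ, δ, ε}.
Day 6, shift 3: eliminating its day and shift leaves {β, γ, δ, ε}.
Day 6, shift 4: eliminating its day and shift leaves {α}.
Day 6, shift 5: eliminating its day and shift leaves {α, β, γ, ε}.
Day 6, shift 6: eliminating its day and shift leaves {α, γ, δ}.
Enumerating the assignments across these blanks that avoid any day or shift repeat gives 20 completions.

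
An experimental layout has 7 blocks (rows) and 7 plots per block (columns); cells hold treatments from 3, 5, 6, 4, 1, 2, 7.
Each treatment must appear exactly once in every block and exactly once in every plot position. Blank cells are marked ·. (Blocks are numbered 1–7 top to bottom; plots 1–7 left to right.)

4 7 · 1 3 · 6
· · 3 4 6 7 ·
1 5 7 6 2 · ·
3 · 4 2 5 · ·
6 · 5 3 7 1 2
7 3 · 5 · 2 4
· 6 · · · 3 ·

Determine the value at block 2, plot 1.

5

Block 1, plot 3: block 1 has {3, 6, 4, 1, 7} and plot 3 has {3, 5, 4, 7}, leaving only 2.
Block 1, plot 6: block 1 has {3, 6, 4, 1, 2, 7} and plot 6 has {3, 1, 2, 7}, leaving only 5.
Block 3, plot 6: block 3 has {5, 6, 1, 2, 7} and plot 6 has {3, 5, 1, 2, 7}, leaving only 4.
Block 3, plot 7: block 3 has {5, 6, 4, 1, 2, 7} and plot 7 has {6, 4, 2}, leaving only 3.
Block 4, plot 2: block 4 has {3, 5, 4, 2} and plot 2 has {3, 5, 6, 7}, leaving only 1.
Block 2, plot 2: block 2 has {3, 6, 4, 7} and plot 2 has {3, 5, 6, 1, 7}, leaving only 2.
Block 2 already has {3, 6, 4, 2, 7} and plot 1 already has {3, 6, 4, 1, 7}, so block 2, plot 1 must be 5.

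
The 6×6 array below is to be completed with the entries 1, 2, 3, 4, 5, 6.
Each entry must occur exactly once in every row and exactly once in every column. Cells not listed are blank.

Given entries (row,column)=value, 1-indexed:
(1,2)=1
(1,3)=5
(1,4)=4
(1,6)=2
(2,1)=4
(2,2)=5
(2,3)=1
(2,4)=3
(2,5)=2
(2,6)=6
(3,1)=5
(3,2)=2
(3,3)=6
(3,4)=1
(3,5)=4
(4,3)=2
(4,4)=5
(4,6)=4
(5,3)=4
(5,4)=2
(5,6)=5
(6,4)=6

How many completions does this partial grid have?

4

Row 1, column 1: eliminating its row and column leaves {3, 6}.
Row 1, column 5: eliminating its row and column leaves {3, 6}.
Row 3, column 6: eliminating its row and column leaves {3}.
Row 4, column 1: eliminating its row and column leaves {1, 3, 6}.
Row 4, column 2: eliminating its row and column leaves {3, 6}.
Row 4, column 5: eliminating its row and column leaves {1, 3, 6}.
Row 5, column 1: eliminating its row and column leaves {1, 3, 6}.
Row 5, column 2: eliminating its row and column leaves {3, 6}.
Row 5, column 5: eliminating its row and column leaves {1, 3, 6}.
Row 6, column 1: eliminating its row and column leaves {1, 2, 3}.
Row 6, column 2: eliminating its row and column leaves {3, 4}.
Row 6, column 3: eliminating its row and column leaves {3}.
Row 6, column 5: eliminating its row and column leaves {1, 3, 5}.
Row 6, column 6: eliminating its row and column leaves {1, 3}.
Enumerating the assignments across these blanks that avoid any row or column repeat gives 4 completions.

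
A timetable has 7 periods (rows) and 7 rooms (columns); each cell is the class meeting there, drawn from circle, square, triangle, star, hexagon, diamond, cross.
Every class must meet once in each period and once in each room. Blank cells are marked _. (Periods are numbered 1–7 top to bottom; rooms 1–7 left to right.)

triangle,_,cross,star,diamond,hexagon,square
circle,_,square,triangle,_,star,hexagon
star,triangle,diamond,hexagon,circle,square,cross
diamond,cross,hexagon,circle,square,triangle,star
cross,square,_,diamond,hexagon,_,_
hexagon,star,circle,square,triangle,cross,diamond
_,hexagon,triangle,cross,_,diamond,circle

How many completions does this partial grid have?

1

Period 1, room 2: eliminating its period and room leaves {circle}.
Period 2, room 2: eliminating its period and room leaves {diamond}.
Period 2, room 5: eliminating its period and room leaves {cross}.
Period 5, room 3: eliminating its period and room leaves {star}.
Period 5, room 6: eliminating its period and room leaves {circle}.
Period 5, room 7: eliminating its period and room leaves {triangle}.
Period 7, room 1: eliminating its period and room leaves {square}.
Period 7, room 5: eliminating its period and room leaves {star}.
Only one assignment across all blanks avoids any period or room repeat, giving 1 completion.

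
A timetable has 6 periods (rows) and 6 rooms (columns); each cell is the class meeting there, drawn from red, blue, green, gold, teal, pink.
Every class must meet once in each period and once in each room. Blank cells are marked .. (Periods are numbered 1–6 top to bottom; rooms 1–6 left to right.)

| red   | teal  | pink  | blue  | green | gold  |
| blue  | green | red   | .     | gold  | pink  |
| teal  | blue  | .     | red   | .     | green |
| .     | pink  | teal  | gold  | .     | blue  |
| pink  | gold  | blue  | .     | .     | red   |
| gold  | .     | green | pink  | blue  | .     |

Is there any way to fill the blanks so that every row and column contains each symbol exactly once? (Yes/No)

No period or room among the givens repeats a symbol, and propagating forced cells runs into no contradiction.
One valid completion exists (for instance, red teal pink blue green gold / blue green red teal gold pink / teal blue gold red pink green / green pink teal gold red blue / pink gold blue green teal red / gold red green pink blue teal).

Yes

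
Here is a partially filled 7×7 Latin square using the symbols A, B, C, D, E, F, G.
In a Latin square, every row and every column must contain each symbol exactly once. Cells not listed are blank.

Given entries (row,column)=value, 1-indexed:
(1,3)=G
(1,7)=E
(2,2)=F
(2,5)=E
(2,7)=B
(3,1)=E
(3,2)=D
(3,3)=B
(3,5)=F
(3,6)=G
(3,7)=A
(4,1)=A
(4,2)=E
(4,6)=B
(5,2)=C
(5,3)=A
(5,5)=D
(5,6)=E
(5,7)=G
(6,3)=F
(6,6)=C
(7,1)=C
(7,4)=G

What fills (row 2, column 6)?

A

Row 3, column 4: row 3 has {A, B, D, E, F, G} and column 4 has {G}, leaving only C.
Row 6, column 7: row 6 has {C, F} and column 7 has {A, B, E, G}, leaving only D.
Row 7, column 7: row 7 has {C, G} and column 7 has {A, B, D, E, G}, leaving only F.
Row 4, column 7: row 4 has {A, B, E} and column 7 has {A, B, D, E, F, G}, leaving only C.
Row 4, column 3: row 4 has {A, B, C, E} and column 3 has {A, B, F, G}, leaving only D.
Row 2, column 3: row 2 has {B, E, F} and column 3 has {A, B, D, F, G}, leaving only C.
Row 4, column 4: row 4 has {A, B, C, D, E} and column 4 has {C, G}, leaving only F.
Row 4, column 5: row 4 has {A, B, C, D, E, F} and column 5 has {D, E, F}, leaving only G.
Row 5, column 4: row 5 has {A, C, D, E, G} and column 4 has {C, F, G}, leaving only B.
Row 5, column 1: row 5 has {A, B, C, D, E, G} and column 1 has {A, C, E}, leaving only F.
Row 7, column 3: row 7 has {C, F, G} and column 3 has {A, B, C, D, F, G}, leaving only E.
Row 2, column 6 is narrowed to {A, D}.
If it were D, then row 6, column 1 would be left with no valid symbol.
So row 2, column 6 must be A.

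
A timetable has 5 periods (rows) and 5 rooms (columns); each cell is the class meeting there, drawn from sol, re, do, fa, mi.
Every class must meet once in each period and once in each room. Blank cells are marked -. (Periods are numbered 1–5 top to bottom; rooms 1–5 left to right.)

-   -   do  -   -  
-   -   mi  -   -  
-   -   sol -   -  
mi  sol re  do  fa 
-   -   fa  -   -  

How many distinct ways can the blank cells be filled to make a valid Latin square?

56

Period 1, room 1: eliminating its period and room leaves {sol, re, fa}.
Period 1, room 2: eliminating its period and room leaves {re, fa, mi}.
Period 1, room 4: eliminating its period and room leaves {sol, re, fa, mi}.
Period 1, room 5: eliminating its period and room leaves {sol, re, mi}.
Period 2, room 1: eliminating its period and room leaves {sol, re, do, fa}.
Period 2, room 2: eliminating its period and room leaves {re, do, fa}.
Period 2, room 4: eliminating its period and room leaves {sol, re, fa}.
Period 2, room 5: eliminating its period and room leaves {sol, re, do}.
Period 3, room 1: eliminating its period and room leaves {re, do, fa}.
Period 3, room 2: eliminating its period and room leaves {re, do, fa, mi}.
Period 3, room 4: eliminating its period and room leaves {re, fa, mi}.
Period 3, room 5: eliminating its period and room leaves {re, do, mi}.
Period 5, room 1: eliminating its period and room leaves {sol, re, do}.
Period 5, room 2: eliminating its period and room leaves {re, do, mi}.
Period 5, room 4: eliminating its period and room leaves {sol, re, mi}.
Period 5, room 5: eliminating its period and room leaves {sol, re, do, mi}.
Enumerating the assignments across these blanks that avoid any period or room repeat gives 56 completions.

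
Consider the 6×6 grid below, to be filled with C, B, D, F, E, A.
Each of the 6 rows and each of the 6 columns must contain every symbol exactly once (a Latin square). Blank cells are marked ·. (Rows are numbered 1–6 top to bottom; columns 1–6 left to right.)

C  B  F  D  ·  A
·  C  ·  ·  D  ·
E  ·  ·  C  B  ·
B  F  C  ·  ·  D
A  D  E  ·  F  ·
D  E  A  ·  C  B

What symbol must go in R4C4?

E

Row 1, column 5: row 1 has {C, B, D, F, A} and column 5 has {C, B, D, F}, leaving only E.
Row 2, column 1: row 2 has {C, D} and column 1 has {C, B, D, E, A}, leaving only F.
Row 2, column 3: row 2 has {C, D, F} and column 3 has {C, F, E, A}, leaving only B.
Row 2, column 6: row 2 has {C, B, D, F} and column 6 has {B, D, A}, leaving only E.
Row 2, column 4: row 2 has {C, B, D, F, E} and column 4 has {C, D}, leaving only A.
Row 4 already has {C, B, D, F} and column 4 already has {C, D, A}, so row 4, column 4 must be E.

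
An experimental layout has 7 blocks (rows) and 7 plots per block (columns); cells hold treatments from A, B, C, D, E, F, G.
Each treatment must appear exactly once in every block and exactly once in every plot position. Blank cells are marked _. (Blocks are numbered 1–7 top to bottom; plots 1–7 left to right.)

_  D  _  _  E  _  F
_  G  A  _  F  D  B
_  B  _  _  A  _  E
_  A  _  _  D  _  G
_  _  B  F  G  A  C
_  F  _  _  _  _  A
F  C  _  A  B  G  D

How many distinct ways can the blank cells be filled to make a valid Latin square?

Block 1, plot 1: eliminating its block and plot leaves {A, B, C, G}.
Block 1, plot 3: eliminating its block and plot leaves {C, G}.
Block 1, plot 4: eliminating its block and plot leaves {B, C, G}.
Block 1, plot 6: eliminating its block and plot leaves {B, C}.
Block 2, plot 1: eliminating its block and plot leaves {C, E}.
Block 2, plot 4: eliminating its block and plot leaves {C, E}.
Block 3, plot 1: eliminating its block and plot leaves {C, D, G}.
Block 3, plot 3: eliminating its block and plot leaves {C, D, F, G}.
Block 3, plot 4: eliminating its block and plot leaves {C, D, G}.
Block 3, plot 6: eliminating its block and plot leaves {C, F}.
Block 4, plot 1: eliminating its block and plot leaves {B, C, E}.
Block 4, plot 3: eliminating its block and plot leaves {C, E, F}.
Block 4, plot 4: eliminating its block and plot leaves {B, C, E}.
Block 4, plot 6: eliminating its block and plot leaves {B, C, E, F}.
Block 5, plot 1: eliminating its block and plot leaves {D, E}.
Block 5, plot 2: eliminating its block and plot leaves {E}.
Block 6, plot 1: eliminating its block and plot leaves {B, C, D, E, G}.
Block 6, plot 3: eliminating its block and plot leaves {C, D, E, G}.
Block 6, plot 4: eliminating its block and plot leaves {B, C, D, E, G}.
Block 6, plot 5: eliminating its block and plot leaves {C}.
Block 6, plot 6: eliminating its block and plot leaves {B, C, E}.
Block 7, plot 3: eliminating its block and plot leaves {E}.
Enumerating the assignments across these blanks that avoid any block or plot repeat gives 7 completions.

7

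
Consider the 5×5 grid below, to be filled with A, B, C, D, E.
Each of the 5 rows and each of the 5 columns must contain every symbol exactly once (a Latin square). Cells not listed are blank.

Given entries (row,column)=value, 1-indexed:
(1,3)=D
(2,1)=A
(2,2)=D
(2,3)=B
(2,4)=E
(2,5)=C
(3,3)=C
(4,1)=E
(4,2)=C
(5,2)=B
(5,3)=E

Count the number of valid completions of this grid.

5

Row 1, column 1: eliminating its row and column leaves {B, C}.
Row 1, column 2: eliminating its row and column leaves {A, E}.
Row 1, column 4: eliminating its row and column leaves {A, B, C}.
Row 1, column 5: eliminating its row and column leaves {A, B, E}.
Row 3, column 1: eliminating its row and column leaves {B, D}.
Row 3, column 2: eliminating its row and column leaves {A, E}.
Row 3, column 4: eliminating its row and column leaves {A, B, D}.
Row 3, column 5: eliminating its row and column leaves {A, B, D, E}.
Row 4, column 3: eliminating its row and column leaves {A}.
Row 4, column 4: eliminating its row and column leaves {A, B, D}.
Row 4, column 5: eliminating its row and column leaves {A, B, D}.
Row 5, column 1: eliminating its row and column leaves {C, D}.
Row 5, column 4: eliminating its row and column leaves {A, C, D}.
Row 5, column 5: eliminating its row and column leaves {A, D}.
Enumerating the assignments across these blanks that avoid any row or column repeat gives 5 completions.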